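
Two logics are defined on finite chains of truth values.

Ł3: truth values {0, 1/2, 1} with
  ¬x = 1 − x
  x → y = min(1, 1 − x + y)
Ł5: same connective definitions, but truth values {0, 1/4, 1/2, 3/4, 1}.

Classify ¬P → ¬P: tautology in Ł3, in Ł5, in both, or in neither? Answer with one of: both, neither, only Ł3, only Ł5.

In Ł3: every assignment gives 1 — tautology.
In Ł5: every assignment gives 1 — tautology.

both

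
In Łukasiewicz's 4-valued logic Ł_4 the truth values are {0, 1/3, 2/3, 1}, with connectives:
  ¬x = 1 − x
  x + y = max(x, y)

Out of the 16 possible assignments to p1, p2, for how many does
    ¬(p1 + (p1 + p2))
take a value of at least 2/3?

4

p1 = 0, p2 = 0 ↦ 1  ≥
p1 = 0, p2 = 1/3 ↦ 2/3  ≥
p1 = 0, p2 = 2/3 ↦ 1/3  <
p1 = 0, p2 = 1 ↦ 0  <
p1 = 1/3, p2 = 0 ↦ 2/3  ≥
p1 = 1/3, p2 = 1/3 ↦ 2/3  ≥
p1 = 1/3, p2 = 2/3 ↦ 1/3  <
p1 = 1/3, p2 = 1 ↦ 0  <
p1 = 2/3, p2 = 0 ↦ 1/3  <
p1 = 2/3, p2 = 1/3 ↦ 1/3  <
p1 = 2/3, p2 = 2/3 ↦ 1/3  <
p1 = 2/3, p2 = 1 ↦ 0  <
p1 = 1, p2 = 0 ↦ 0  <
p1 = 1, p2 = 1/3 ↦ 0  <
p1 = 1, p2 = 2/3 ↦ 0  <
p1 = 1, p2 = 1 ↦ 0  <
So 4 of the 16 assignments meet the threshold.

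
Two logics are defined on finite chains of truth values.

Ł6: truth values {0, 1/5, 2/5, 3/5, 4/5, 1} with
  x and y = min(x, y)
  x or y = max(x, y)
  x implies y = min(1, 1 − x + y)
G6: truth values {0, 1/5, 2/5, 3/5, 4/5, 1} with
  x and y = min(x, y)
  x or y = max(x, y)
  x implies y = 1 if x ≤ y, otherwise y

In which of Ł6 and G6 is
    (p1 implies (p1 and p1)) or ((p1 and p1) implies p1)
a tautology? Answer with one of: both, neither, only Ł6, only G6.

both

In Ł6: every assignment gives 1 — tautology.
In G6: every assignment gives 1 — tautology.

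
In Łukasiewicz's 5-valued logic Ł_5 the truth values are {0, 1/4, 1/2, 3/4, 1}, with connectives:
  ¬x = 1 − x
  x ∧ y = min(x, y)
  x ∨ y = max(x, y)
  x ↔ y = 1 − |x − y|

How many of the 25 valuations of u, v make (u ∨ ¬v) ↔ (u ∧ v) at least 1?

value 1: 9 assignments (counts)
value 3/4: 4 assignments
value 1/2: 5 assignments
value 1/4: 2 assignments
value 0: 5 assignments
So 9 of the 25 assignments meet the threshold.

9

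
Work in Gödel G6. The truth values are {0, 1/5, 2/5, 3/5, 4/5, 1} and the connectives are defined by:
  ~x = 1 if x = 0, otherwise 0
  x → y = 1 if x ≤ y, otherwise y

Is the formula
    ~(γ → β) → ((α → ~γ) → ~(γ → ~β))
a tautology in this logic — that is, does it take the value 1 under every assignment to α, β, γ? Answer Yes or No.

Counterexample: take α = 0, β = 0, γ = 1/5.
γ → β = 1/5 → 0 = 0
~(γ → β) = ~0 = 1
~γ = ~1/5 = 0
α → ~γ = 0 → 0 = 1
~β = ~0 = 1
γ → ~β = 1/5 → 1 = 1
~(γ → ~β) = ~1 = 0
(α → ~γ) → ~(γ → ~β) = 1 → 0 = 0
~(γ → β) → ((α → ~γ) → ~(γ → ~β)) = 1 → 0 = 0
This gives 0 ≠ 1.

No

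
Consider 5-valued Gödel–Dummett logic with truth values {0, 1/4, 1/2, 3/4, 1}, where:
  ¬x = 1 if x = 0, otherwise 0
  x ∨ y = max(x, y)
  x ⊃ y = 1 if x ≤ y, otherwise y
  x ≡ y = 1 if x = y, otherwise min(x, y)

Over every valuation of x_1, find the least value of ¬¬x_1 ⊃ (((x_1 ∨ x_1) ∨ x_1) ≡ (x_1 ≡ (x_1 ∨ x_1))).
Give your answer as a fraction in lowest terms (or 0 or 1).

1/4

Take x_1 = 1/4:
¬x_1 = ¬1/4 = 0
¬¬x_1 = ¬0 = 1
x_1 ∨ x_1 = 1/4 ∨ 1/4 = 1/4
(x_1 ∨ x_1) ∨ x_1 = 1/4 ∨ 1/4 = 1/4
x_1 ∨ x_1 = 1/4 ∨ 1/4 = 1/4
x_1 ≡ (x_1 ∨ x_1) = 1/4 ≡ 1/4 = 1
((x_1 ∨ x_1) ∨ x_1) ≡ (x_1 ≡ (x_1 ∨ x_1)) = 1/4 ≡ 1 = 1/4
¬¬x_1 ⊃ (((x_1 ∨ x_1) ∨ x_1) ≡ (x_1 ≡ (x_1 ∨ x_1))) = 1 ⊃ 1/4 = 1/4
No assignment yields a value below 1/4, so this is the minimum.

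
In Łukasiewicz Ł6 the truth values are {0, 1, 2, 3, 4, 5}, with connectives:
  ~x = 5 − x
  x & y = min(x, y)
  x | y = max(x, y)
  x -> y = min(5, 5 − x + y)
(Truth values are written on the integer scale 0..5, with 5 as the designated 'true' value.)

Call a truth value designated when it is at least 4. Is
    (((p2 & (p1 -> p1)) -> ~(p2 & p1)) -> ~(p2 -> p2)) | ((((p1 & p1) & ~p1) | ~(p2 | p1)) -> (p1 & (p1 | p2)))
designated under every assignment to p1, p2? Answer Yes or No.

Counterexample: take p1 = 0, p2 = 0.
p1 -> p1 = 0 -> 0 = 5
p2 & (p1 -> p1) = 0 & 5 = 0
p2 & p1 = 0 & 0 = 0
~(p2 & p1) = ~0 = 5
(p2 & (p1 -> p1)) -> ~(p2 & p1) = 0 -> 5 = 5
p2 -> p2 = 0 -> 0 = 5
~(p2 -> p2) = ~5 = 0
((p2 & (p1 -> p1)) -> ~(p2 & p1)) -> ~(p2 -> p2) = 5 -> 0 = 0
p1 & p1 = 0 & 0 = 0
~p1 = ~0 = 5
(p1 & p1) & ~p1 = 0 & 5 = 0
p2 | p1 = 0 | 0 = 0
~(p2 | p1) = ~0 = 5
((p1 & p1) & ~p1) | ~(p2 | p1) = 0 | 5 = 5
p1 | p2 = 0 | 0 = 0
p1 & (p1 | p2) = 0 & 0 = 0
(((p1 & p1) & ~p1) | ~(p2 | p1)) -> (p1 & (p1 | p2)) = 5 -> 0 = 0
(((p2 & (p1 -> p1)) -> ~(p2 & p1)) -> ~(p2 -> p2)) | ((((p1 & p1) & ~p1) | ~(p2 | p1)) -> (p1 & (p1 | p2))) = 0 | 0 = 0
This gives 0, which is below 4.

No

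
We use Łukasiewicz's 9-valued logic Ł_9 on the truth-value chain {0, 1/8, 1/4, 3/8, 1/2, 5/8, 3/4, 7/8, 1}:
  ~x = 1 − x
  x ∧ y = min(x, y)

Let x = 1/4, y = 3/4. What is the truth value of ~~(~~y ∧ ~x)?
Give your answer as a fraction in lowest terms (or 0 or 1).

3/4

~y = ~3/4 = 1/4
~~y = ~1/4 = 3/4
~x = ~1/4 = 3/4
~~y ∧ ~x = 3/4 ∧ 3/4 = 3/4
~(~~y ∧ ~x) = ~3/4 = 1/4
~~(~~y ∧ ~x) = ~1/4 = 3/4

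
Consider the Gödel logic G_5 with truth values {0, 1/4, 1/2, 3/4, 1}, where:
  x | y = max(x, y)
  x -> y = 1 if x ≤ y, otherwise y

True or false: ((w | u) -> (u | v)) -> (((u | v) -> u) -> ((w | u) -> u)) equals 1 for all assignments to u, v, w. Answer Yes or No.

Yes

At u = 3/4, v = 3/4, w = 1, for instance:
w | u = 1 | 3/4 = 1
u | v = 3/4 | 3/4 = 3/4
(w | u) -> (u | v) = 1 -> 3/4 = 3/4
(u | v) -> u = 3/4 -> 3/4 = 1
(w | u) -> u = 1 -> 3/4 = 3/4
((u | v) -> u) -> ((w | u) -> u) = 1 -> 3/4 = 3/4
((w | u) -> (u | v)) -> (((u | v) -> u) -> ((w | u) -> u)) = 3/4 -> 3/4 = 1
and checking the remaining 124 assignments likewise gives ≥ 1 in every case.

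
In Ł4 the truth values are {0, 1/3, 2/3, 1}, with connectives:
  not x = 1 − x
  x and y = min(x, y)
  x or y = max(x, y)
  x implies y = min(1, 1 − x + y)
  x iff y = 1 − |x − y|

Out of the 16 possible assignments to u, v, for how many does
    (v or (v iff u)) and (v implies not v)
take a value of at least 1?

u = 0, v = 0 ↦ 1  ≥
u = 0, v = 1/3 ↦ 2/3  <
u = 0, v = 2/3 ↦ 2/3  <
u = 0, v = 1 ↦ 0  <
u = 1/3, v = 0 ↦ 2/3  <
u = 1/3, v = 1/3 ↦ 1  ≥
u = 1/3, v = 2/3 ↦ 2/3  <
u = 1/3, v = 1 ↦ 0  <
u = 2/3, v = 0 ↦ 1/3  <
u = 2/3, v = 1/3 ↦ 2/3  <
u = 2/3, v = 2/3 ↦ 2/3  <
u = 2/3, v = 1 ↦ 0  <
u = 1, v = 0 ↦ 0  <
u = 1, v = 1/3 ↦ 1/3  <
u = 1, v = 2/3 ↦ 2/3  <
u = 1, v = 1 ↦ 0  <
So 2 of the 16 assignments meet the threshold.

2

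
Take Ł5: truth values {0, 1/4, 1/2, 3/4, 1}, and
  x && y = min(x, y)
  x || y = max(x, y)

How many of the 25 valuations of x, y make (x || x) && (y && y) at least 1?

value 1: 1 assignment (counts)
value 3/4: 3 assignments
value 1/2: 5 assignments
value 1/4: 7 assignments
value 0: 9 assignments
So 1 of the 25 assignments meets the threshold.

1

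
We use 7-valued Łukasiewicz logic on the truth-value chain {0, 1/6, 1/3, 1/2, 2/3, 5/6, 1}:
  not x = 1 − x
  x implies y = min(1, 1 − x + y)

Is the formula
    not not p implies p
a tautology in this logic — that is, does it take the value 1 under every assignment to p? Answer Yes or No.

Yes

p = 0 ↦ 1
p = 1/6 ↦ 1
p = 1/3 ↦ 1
p = 1/2 ↦ 1
p = 2/3 ↦ 1
p = 5/6 ↦ 1
p = 1 ↦ 1
Every assignment gives a value ≥ 1.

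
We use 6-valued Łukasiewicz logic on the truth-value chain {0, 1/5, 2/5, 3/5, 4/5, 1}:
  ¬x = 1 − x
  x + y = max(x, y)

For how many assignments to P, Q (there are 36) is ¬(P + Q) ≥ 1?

1

value 1: 1 assignment (counts)
value 4/5: 3 assignments
value 3/5: 5 assignments
value 2/5: 7 assignments
value 1/5: 9 assignments
value 0: 11 assignments
So 1 of the 36 assignments meets the threshold.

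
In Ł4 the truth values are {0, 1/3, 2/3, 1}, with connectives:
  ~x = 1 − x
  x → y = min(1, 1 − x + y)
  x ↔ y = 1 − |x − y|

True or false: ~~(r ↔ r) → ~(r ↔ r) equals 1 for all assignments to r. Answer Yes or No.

Counterexample: take r = 0.
r ↔ r = 0 ↔ 0 = 1
~(r ↔ r) = ~1 = 0
~~(r ↔ r) = ~0 = 1
r ↔ r = 0 ↔ 0 = 1
~(r ↔ r) = ~1 = 0
~~(r ↔ r) → ~(r ↔ r) = 1 → 0 = 0
This gives 0 ≠ 1.

No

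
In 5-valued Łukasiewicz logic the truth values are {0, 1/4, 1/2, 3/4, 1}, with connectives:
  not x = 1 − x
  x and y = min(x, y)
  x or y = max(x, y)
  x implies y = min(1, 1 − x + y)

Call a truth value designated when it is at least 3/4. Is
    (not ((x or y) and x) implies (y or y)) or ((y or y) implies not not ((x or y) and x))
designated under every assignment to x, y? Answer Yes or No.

No

Counterexample: take x = 0, y = 1/2.
x or y = 0 or 1/2 = 1/2
(x or y) and x = 1/2 and 0 = 0
not ((x or y) and x) = not 0 = 1
y or y = 1/2 or 1/2 = 1/2
not ((x or y) and x) implies (y or y) = 1 implies 1/2 = 1/2
y or y = 1/2 or 1/2 = 1/2
x or y = 0 or 1/2 = 1/2
(x or y) and x = 1/2 and 0 = 0
not ((x or y) and x) = not 0 = 1
not not ((x or y) and x) = not 1 = 0
(y or y) implies not not ((x or y) and x) = 1/2 implies 0 = 1/2
(not ((x or y) and x) implies (y or y)) or ((y or y) implies not not ((x or y) and x)) = 1/2 or 1/2 = 1/2
This gives 1/2, which is below 3/4.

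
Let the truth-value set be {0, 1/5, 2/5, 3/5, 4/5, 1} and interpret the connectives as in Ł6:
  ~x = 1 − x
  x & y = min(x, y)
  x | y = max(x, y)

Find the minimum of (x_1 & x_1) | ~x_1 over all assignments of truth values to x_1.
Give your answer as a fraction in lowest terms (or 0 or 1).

3/5

Take x_1 = 2/5:
x_1 & x_1 = 2/5 & 2/5 = 2/5
~x_1 = ~2/5 = 3/5
(x_1 & x_1) | ~x_1 = 2/5 | 3/5 = 3/5
No assignment yields a value below 3/5, so this is the minimum.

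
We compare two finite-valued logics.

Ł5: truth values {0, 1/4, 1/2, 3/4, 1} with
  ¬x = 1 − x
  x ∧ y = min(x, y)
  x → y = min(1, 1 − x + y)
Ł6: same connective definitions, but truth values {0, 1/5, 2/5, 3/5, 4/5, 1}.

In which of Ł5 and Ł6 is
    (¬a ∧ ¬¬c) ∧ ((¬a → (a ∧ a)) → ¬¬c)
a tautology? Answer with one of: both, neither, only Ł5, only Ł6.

In Ł5: at a = 0, c = 0 the value is 0 — not a tautology.
In Ł6: at a = 0, c = 0 the value is 0 — not a tautology.

neither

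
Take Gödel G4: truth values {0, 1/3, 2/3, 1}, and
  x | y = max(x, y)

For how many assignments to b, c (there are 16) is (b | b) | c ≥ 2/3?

12

b = 0, c = 0 ↦ 0  <
b = 0, c = 1/3 ↦ 1/3  <
b = 0, c = 2/3 ↦ 2/3  ≥
b = 0, c = 1 ↦ 1  ≥
b = 1/3, c = 0 ↦ 1/3  <
b = 1/3, c = 1/3 ↦ 1/3  <
b = 1/3, c = 2/3 ↦ 2/3  ≥
b = 1/3, c = 1 ↦ 1  ≥
b = 2/3, c = 0 ↦ 2/3  ≥
b = 2/3, c = 1/3 ↦ 2/3  ≥
b = 2/3, c = 2/3 ↦ 2/3  ≥
b = 2/3, c = 1 ↦ 1  ≥
b = 1, c = 0 ↦ 1  ≥
b = 1, c = 1/3 ↦ 1  ≥
b = 1, c = 2/3 ↦ 1  ≥
b = 1, c = 1 ↦ 1  ≥
So 12 of the 16 assignments meet the threshold.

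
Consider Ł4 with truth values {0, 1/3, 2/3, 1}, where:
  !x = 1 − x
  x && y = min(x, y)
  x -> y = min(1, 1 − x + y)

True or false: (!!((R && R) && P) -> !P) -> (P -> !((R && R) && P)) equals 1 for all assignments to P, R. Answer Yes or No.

P = 0, R = 0 ↦ 1
P = 0, R = 1/3 ↦ 1
P = 0, R = 2/3 ↦ 1
P = 0, R = 1 ↦ 1
P = 1/3, R = 0 ↦ 1
P = 1/3, R = 1/3 ↦ 1
P = 1/3, R = 2/3 ↦ 1
P = 1/3, R = 1 ↦ 1
P = 2/3, R = 0 ↦ 1
P = 2/3, R = 1/3 ↦ 1
P = 2/3, R = 2/3 ↦ 1
P = 2/3, R = 1 ↦ 1
P = 1, R = 0 ↦ 1
P = 1, R = 1/3 ↦ 1
P = 1, R = 2/3 ↦ 1
P = 1, R = 1 ↦ 1
Every assignment gives a value ≥ 1.

Yes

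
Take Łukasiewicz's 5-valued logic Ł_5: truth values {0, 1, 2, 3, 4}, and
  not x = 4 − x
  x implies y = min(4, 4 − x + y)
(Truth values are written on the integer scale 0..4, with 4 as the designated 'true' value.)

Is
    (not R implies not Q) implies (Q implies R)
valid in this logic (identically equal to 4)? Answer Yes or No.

Yes

At Q = 3, R = 0, for instance:
not R = not 0 = 4
not Q = not 3 = 1
not R implies not Q = 4 implies 1 = 1
Q implies R = 3 implies 0 = 1
(not R implies not Q) implies (Q implies R) = 1 implies 1 = 4
and checking the remaining 24 assignments likewise gives ≥ 4 in every case.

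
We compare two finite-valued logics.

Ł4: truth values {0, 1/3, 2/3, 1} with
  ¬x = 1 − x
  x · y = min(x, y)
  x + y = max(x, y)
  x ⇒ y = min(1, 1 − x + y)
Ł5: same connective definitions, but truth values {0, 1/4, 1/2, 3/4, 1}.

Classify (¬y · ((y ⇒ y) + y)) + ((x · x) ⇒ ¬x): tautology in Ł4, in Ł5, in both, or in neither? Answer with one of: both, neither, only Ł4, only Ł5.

neither

In Ł4: at x = 2/3, y = 1/3 the value is 2/3 — not a tautology.
In Ł5: at x = 3/4, y = 1/4 the value is 3/4 — not a tautology.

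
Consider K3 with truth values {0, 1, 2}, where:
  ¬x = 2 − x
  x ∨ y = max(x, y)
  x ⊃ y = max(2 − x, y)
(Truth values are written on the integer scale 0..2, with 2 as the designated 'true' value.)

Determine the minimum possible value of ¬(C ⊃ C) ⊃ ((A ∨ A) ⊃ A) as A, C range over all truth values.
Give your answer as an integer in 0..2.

1

Take A = 1, C = 1:
C ⊃ C = 1 ⊃ 1 = 1
¬(C ⊃ C) = ¬1 = 1
A ∨ A = 1 ∨ 1 = 1
(A ∨ A) ⊃ A = 1 ⊃ 1 = 1
¬(C ⊃ C) ⊃ ((A ∨ A) ⊃ A) = 1 ⊃ 1 = 1
No assignment yields a value below 1, so this is the minimum.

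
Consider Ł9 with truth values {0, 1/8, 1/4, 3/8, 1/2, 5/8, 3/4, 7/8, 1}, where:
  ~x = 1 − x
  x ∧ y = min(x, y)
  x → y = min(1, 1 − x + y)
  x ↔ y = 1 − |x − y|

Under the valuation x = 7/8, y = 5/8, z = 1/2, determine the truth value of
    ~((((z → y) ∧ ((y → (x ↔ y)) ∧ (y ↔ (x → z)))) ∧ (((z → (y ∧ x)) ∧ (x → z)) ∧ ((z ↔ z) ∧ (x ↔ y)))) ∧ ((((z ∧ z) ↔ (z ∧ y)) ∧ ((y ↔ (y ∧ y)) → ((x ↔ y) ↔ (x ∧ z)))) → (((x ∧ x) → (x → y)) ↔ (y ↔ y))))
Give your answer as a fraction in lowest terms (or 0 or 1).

3/8

z → y = 1/2 → 5/8 = 1
x ↔ y = 7/8 ↔ 5/8 = 3/4
y → (x ↔ y) = 5/8 → 3/4 = 1
x → z = 7/8 → 1/2 = 5/8
y ↔ (x → z) = 5/8 ↔ 5/8 = 1
(y → (x ↔ y)) ∧ (y ↔ (x → z)) = 1 ∧ 1 = 1
(z → y) ∧ ((y → (x ↔ y)) ∧ (y ↔ (x → z))) = 1 ∧ 1 = 1
y ∧ x = 5/8 ∧ 7/8 = 5/8
z → (y ∧ x) = 1/2 → 5/8 = 1
x → z = 7/8 → 1/2 = 5/8
(z → (y ∧ x)) ∧ (x → z) = 1 ∧ 5/8 = 5/8
z ↔ z = 1/2 ↔ 1/2 = 1
x ↔ y = 7/8 ↔ 5/8 = 3/4
(z ↔ z) ∧ (x ↔ y) = 1 ∧ 3/4 = 3/4
((z → (y ∧ x)) ∧ (x → z)) ∧ ((z ↔ z) ∧ (x ↔ y)) = 5/8 ∧ 3/4 = 5/8
((z → y) ∧ ((y → (x ↔ y)) ∧ (y ↔ (x → z)))) ∧ (((z → (y ∧ x)) ∧ (x → z)) ∧ ((z ↔ z) ∧ (x ↔ y))) = 1 ∧ 5/8 = 5/8
z ∧ z = 1/2 ∧ 1/2 = 1/2
z ∧ y = 1/2 ∧ 5/8 = 1/2
(z ∧ z) ↔ (z ∧ y) = 1/2 ↔ 1/2 = 1
y ∧ y = 5/8 ∧ 5/8 = 5/8
y ↔ (y ∧ y) = 5/8 ↔ 5/8 = 1
x ↔ y = 7/8 ↔ 5/8 = 3/4
x ∧ z = 7/8 ∧ 1/2 = 1/2
(x ↔ y) ↔ (x ∧ z) = 3/4 ↔ 1/2 = 3/4
(y ↔ (y ∧ y)) → ((x ↔ y) ↔ (x ∧ z)) = 1 → 3/4 = 3/4
((z ∧ z) ↔ (z ∧ y)) ∧ ((y ↔ (y ∧ y)) → ((x ↔ y) ↔ (x ∧ z))) = 1 ∧ 3/4 = 3/4
x ∧ x = 7/8 ∧ 7/8 = 7/8
x → y = 7/8 → 5/8 = 3/4
(x ∧ x) → (x → y) = 7/8 → 3/4 = 7/8
y ↔ y = 5/8 ↔ 5/8 = 1
((x ∧ x) → (x → y)) ↔ (y ↔ y) = 7/8 ↔ 1 = 7/8
(((z ∧ z) ↔ (z ∧ y)) ∧ ((y ↔ (y ∧ y)) → ((x ↔ y) ↔ (x ∧ z)))) → (((x ∧ x) → (x → y)) ↔ (y ↔ y)) = 3/4 → 7/8 = 1
(((z → y) ∧ ((y → (x ↔ y)) ∧ (y ↔ (x → z)))) ∧ (((z → (y ∧ x)) ∧ (x → z)) ∧ ((z ↔ z) ∧ (x ↔ y)))) ∧ ((((z ∧ z) ↔ (z ∧ y)) ∧ ((y ↔ (y ∧ y)) → ((x ↔ y) ↔ (x ∧ z)))) → (((x ∧ x) → (x → y)) ↔ (y ↔ y))) = 5/8 ∧ 1 = 5/8
~((((z → y) ∧ ((y → (x ↔ y)) ∧ (y ↔ (x → z)))) ∧ (((z → (y ∧ x)) ∧ (x → z)) ∧ ((z ↔ z) ∧ (x ↔ y)))) ∧ ((((z ∧ z) ↔ (z ∧ y)) ∧ ((y ↔ (y ∧ y)) → ((x ↔ y) ↔ (x ∧ z)))) → (((x ∧ x) → (x → y)) ↔ (y ↔ y)))) = ~5/8 = 3/8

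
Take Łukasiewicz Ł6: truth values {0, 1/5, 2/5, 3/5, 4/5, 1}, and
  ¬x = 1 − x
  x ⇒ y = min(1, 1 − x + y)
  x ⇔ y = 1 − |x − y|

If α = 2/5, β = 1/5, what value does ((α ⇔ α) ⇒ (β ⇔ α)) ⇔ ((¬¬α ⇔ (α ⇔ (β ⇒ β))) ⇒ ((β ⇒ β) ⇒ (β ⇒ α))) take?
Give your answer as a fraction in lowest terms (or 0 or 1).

4/5

α ⇔ α = 2/5 ⇔ 2/5 = 1
β ⇔ α = 1/5 ⇔ 2/5 = 4/5
(α ⇔ α) ⇒ (β ⇔ α) = 1 ⇒ 4/5 = 4/5
¬α = ¬2/5 = 3/5
¬¬α = ¬3/5 = 2/5
β ⇒ β = 1/5 ⇒ 1/5 = 1
α ⇔ (β ⇒ β) = 2/5 ⇔ 1 = 2/5
¬¬α ⇔ (α ⇔ (β ⇒ β)) = 2/5 ⇔ 2/5 = 1
β ⇒ β = 1/5 ⇒ 1/5 = 1
β ⇒ α = 1/5 ⇒ 2/5 = 1
(β ⇒ β) ⇒ (β ⇒ α) = 1 ⇒ 1 = 1
(¬¬α ⇔ (α ⇔ (β ⇒ β))) ⇒ ((β ⇒ β) ⇒ (β ⇒ α)) = 1 ⇒ 1 = 1
((α ⇔ α) ⇒ (β ⇔ α)) ⇔ ((¬¬α ⇔ (α ⇔ (β ⇒ β))) ⇒ ((β ⇒ β) ⇒ (β ⇒ α))) = 4/5 ⇔ 1 = 4/5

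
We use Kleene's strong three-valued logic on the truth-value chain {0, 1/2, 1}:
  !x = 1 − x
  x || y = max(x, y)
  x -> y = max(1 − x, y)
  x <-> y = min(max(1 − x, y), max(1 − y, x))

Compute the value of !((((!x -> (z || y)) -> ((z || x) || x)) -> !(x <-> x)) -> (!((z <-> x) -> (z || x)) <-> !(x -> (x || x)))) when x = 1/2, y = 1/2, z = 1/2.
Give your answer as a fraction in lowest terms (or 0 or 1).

1/2

!x = !1/2 = 1/2
z || y = 1/2 || 1/2 = 1/2
!x -> (z || y) = 1/2 -> 1/2 = 1/2
z || x = 1/2 || 1/2 = 1/2
(z || x) || x = 1/2 || 1/2 = 1/2
(!x -> (z || y)) -> ((z || x) || x) = 1/2 -> 1/2 = 1/2
x <-> x = 1/2 <-> 1/2 = 1/2
!(x <-> x) = !1/2 = 1/2
((!x -> (z || y)) -> ((z || x) || x)) -> !(x <-> x) = 1/2 -> 1/2 = 1/2
z <-> x = 1/2 <-> 1/2 = 1/2
z || x = 1/2 || 1/2 = 1/2
(z <-> x) -> (z || x) = 1/2 -> 1/2 = 1/2
!((z <-> x) -> (z || x)) = !1/2 = 1/2
x || x = 1/2 || 1/2 = 1/2
x -> (x || x) = 1/2 -> 1/2 = 1/2
!(x -> (x || x)) = !1/2 = 1/2
!((z <-> x) -> (z || x)) <-> !(x -> (x || x)) = 1/2 <-> 1/2 = 1/2
(((!x -> (z || y)) -> ((z || x) || x)) -> !(x <-> x)) -> (!((z <-> x) -> (z || x)) <-> !(x -> (x || x))) = 1/2 -> 1/2 = 1/2
!((((!x -> (z || y)) -> ((z || x) || x)) -> !(x <-> x)) -> (!((z <-> x) -> (z || x)) <-> !(x -> (x || x)))) = !1/2 = 1/2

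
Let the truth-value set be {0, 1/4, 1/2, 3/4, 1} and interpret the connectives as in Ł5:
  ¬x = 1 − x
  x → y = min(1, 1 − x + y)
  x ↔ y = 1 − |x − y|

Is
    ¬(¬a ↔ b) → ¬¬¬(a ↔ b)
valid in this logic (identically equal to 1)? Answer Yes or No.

No

Counterexample: take a = 0, b = 0.
¬a = ¬0 = 1
¬a ↔ b = 1 ↔ 0 = 0
¬(¬a ↔ b) = ¬0 = 1
a ↔ b = 0 ↔ 0 = 1
¬(a ↔ b) = ¬1 = 0
¬¬(a ↔ b) = ¬0 = 1
¬¬¬(a ↔ b) = ¬1 = 0
¬(¬a ↔ b) → ¬¬¬(a ↔ b) = 1 → 0 = 0
This gives 0 ≠ 1.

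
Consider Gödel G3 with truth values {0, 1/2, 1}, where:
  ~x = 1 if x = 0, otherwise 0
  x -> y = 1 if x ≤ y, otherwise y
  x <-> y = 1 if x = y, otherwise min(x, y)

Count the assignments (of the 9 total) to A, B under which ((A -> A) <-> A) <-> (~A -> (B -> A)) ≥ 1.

A = 0, B = 0 ↦ 0  <
A = 0, B = 1/2 ↦ 1  ≥
A = 0, B = 1 ↦ 1  ≥
A = 1/2, B = 0 ↦ 1/2  <
A = 1/2, B = 1/2 ↦ 1/2  <
A = 1/2, B = 1 ↦ 1/2  <
A = 1, B = 0 ↦ 1  ≥
A = 1, B = 1/2 ↦ 1  ≥
A = 1, B = 1 ↦ 1  ≥
So 5 of the 9 assignments meet the threshold.

5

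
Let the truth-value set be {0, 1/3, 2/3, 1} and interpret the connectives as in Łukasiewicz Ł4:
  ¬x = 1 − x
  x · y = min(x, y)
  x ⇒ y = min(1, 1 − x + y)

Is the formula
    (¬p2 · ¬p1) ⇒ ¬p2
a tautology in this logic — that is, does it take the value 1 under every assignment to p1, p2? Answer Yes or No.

p1 = 0, p2 = 0 ↦ 1
p1 = 0, p2 = 1/3 ↦ 1
p1 = 0, p2 = 2/3 ↦ 1
p1 = 0, p2 = 1 ↦ 1
p1 = 1/3, p2 = 0 ↦ 1
p1 = 1/3, p2 = 1/3 ↦ 1
p1 = 1/3, p2 = 2/3 ↦ 1
p1 = 1/3, p2 = 1 ↦ 1
p1 = 2/3, p2 = 0 ↦ 1
p1 = 2/3, p2 = 1/3 ↦ 1
p1 = 2/3, p2 = 2/3 ↦ 1
p1 = 2/3, p2 = 1 ↦ 1
p1 = 1, p2 = 0 ↦ 1
p1 = 1, p2 = 1/3 ↦ 1
p1 = 1, p2 = 2/3 ↦ 1
p1 = 1, p2 = 1 ↦ 1
Every assignment gives a value ≥ 1.

Yes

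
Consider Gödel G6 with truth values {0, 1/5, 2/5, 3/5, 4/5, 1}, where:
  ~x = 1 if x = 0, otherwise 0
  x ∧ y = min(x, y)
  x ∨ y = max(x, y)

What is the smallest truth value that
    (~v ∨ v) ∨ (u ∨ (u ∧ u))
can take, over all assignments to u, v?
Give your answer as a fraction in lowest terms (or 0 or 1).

Take u = 0, v = 1/5:
~v = ~1/5 = 0
~v ∨ v = 0 ∨ 1/5 = 1/5
u ∧ u = 0 ∧ 0 = 0
u ∨ (u ∧ u) = 0 ∨ 0 = 0
(~v ∨ v) ∨ (u ∨ (u ∧ u)) = 1/5 ∨ 0 = 1/5
No assignment yields a value below 1/5, so this is the minimum.

1/5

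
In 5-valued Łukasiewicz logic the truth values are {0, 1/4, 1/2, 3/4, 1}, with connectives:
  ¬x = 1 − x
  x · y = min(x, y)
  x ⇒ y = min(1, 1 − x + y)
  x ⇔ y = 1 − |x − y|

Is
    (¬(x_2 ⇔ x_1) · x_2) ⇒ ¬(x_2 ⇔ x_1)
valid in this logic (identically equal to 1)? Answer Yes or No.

At x_1 = 1/2, x_2 = 1/2, for instance:
x_2 ⇔ x_1 = 1/2 ⇔ 1/2 = 1
¬(x_2 ⇔ x_1) = ¬1 = 0
¬(x_2 ⇔ x_1) · x_2 = 0 · 1/2 = 0
(¬(x_2 ⇔ x_1) · x_2) ⇒ ¬(x_2 ⇔ x_1) = 0 ⇒ 0 = 1
and checking the remaining 24 assignments likewise gives ≥ 1 in every case.

Yes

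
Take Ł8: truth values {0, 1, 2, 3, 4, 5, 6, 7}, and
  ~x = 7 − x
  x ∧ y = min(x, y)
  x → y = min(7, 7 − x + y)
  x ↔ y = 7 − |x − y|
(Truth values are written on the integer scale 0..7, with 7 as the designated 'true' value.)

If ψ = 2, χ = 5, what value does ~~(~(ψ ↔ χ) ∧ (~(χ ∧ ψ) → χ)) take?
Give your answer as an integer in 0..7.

ψ ↔ χ = 2 ↔ 5 = 4
~(ψ ↔ χ) = ~4 = 3
χ ∧ ψ = 5 ∧ 2 = 2
~(χ ∧ ψ) = ~2 = 5
~(χ ∧ ψ) → χ = 5 → 5 = 7
~(ψ ↔ χ) ∧ (~(χ ∧ ψ) → χ) = 3 ∧ 7 = 3
~(~(ψ ↔ χ) ∧ (~(χ ∧ ψ) → χ)) = ~3 = 4
~~(~(ψ ↔ χ) ∧ (~(χ ∧ ψ) → χ)) = ~4 = 3

3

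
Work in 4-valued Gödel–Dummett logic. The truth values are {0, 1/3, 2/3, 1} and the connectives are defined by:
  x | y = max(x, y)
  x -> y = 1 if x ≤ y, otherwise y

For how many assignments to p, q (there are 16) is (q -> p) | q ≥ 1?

13

p = 0, q = 0 ↦ 1  ≥
p = 0, q = 1/3 ↦ 1/3  <
p = 0, q = 2/3 ↦ 2/3  <
p = 0, q = 1 ↦ 1  ≥
p = 1/3, q = 0 ↦ 1  ≥
p = 1/3, q = 1/3 ↦ 1  ≥
p = 1/3, q = 2/3 ↦ 2/3  <
p = 1/3, q = 1 ↦ 1  ≥
p = 2/3, q = 0 ↦ 1  ≥
p = 2/3, q = 1/3 ↦ 1  ≥
p = 2/3, q = 2/3 ↦ 1  ≥
p = 2/3, q = 1 ↦ 1  ≥
p = 1, q = 0 ↦ 1  ≥
p = 1, q = 1/3 ↦ 1  ≥
p = 1, q = 2/3 ↦ 1  ≥
p = 1, q = 1 ↦ 1  ≥
So 13 of the 16 assignments meet the threshold.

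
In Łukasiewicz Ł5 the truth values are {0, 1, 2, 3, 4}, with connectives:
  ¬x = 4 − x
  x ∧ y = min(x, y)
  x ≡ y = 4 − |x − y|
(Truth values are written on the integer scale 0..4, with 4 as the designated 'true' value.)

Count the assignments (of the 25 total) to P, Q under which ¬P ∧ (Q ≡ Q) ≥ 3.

10

value 4: 5 assignments (counts)
value 3: 5 assignments (counts)
value 2: 5 assignments
value 1: 5 assignments
value 0: 5 assignments
So 10 of the 25 assignments meet the threshold.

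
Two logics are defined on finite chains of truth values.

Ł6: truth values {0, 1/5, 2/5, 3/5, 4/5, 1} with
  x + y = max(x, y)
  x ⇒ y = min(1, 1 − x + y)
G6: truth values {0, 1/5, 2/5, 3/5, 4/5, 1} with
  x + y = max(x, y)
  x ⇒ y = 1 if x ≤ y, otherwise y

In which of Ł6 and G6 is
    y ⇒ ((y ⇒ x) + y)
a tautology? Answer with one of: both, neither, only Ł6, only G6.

In Ł6: every assignment gives 1 — tautology.
In G6: every assignment gives 1 — tautology.

both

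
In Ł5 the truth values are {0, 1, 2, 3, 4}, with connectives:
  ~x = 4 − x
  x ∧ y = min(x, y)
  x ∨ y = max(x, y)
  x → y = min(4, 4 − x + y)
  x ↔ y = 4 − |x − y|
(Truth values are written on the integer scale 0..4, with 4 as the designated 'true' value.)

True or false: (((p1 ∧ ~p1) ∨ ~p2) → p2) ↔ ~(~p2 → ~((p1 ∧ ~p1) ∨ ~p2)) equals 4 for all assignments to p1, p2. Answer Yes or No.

No

Counterexample: take p1 = 0, p2 = 0.
~p1 = ~0 = 4
p1 ∧ ~p1 = 0 ∧ 4 = 0
~p2 = ~0 = 4
(p1 ∧ ~p1) ∨ ~p2 = 0 ∨ 4 = 4
((p1 ∧ ~p1) ∨ ~p2) → p2 = 4 → 0 = 0
~p2 = ~0 = 4
~((p1 ∧ ~p1) ∨ ~p2) = ~4 = 0
~p2 → ~((p1 ∧ ~p1) ∨ ~p2) = 4 → 0 = 0
~(~p2 → ~((p1 ∧ ~p1) ∨ ~p2)) = ~0 = 4
(((p1 ∧ ~p1) ∨ ~p2) → p2) ↔ ~(~p2 → ~((p1 ∧ ~p1) ∨ ~p2)) = 0 ↔ 4 = 0
This gives 0 ≠ 4.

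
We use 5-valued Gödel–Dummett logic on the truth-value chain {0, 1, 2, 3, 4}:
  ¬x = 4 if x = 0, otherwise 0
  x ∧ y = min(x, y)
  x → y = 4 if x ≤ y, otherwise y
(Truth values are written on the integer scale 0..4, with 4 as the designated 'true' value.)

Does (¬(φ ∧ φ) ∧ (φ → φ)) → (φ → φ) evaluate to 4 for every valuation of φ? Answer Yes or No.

Yes

φ = 0 ↦ 4
φ = 1 ↦ 4
φ = 2 ↦ 4
φ = 3 ↦ 4
φ = 4 ↦ 4
Every assignment gives a value ≥ 4.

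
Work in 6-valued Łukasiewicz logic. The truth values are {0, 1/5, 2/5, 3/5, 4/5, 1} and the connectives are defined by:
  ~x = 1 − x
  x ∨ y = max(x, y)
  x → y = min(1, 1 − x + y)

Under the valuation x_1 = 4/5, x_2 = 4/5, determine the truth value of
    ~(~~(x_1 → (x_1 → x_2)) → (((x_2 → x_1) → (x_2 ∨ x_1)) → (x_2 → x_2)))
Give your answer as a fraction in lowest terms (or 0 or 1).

0

x_1 → x_2 = 4/5 → 4/5 = 1
x_1 → (x_1 → x_2) = 4/5 → 1 = 1
~(x_1 → (x_1 → x_2)) = ~1 = 0
~~(x_1 → (x_1 → x_2)) = ~0 = 1
x_2 → x_1 = 4/5 → 4/5 = 1
x_2 ∨ x_1 = 4/5 ∨ 4/5 = 4/5
(x_2 → x_1) → (x_2 ∨ x_1) = 1 → 4/5 = 4/5
x_2 → x_2 = 4/5 → 4/5 = 1
((x_2 → x_1) → (x_2 ∨ x_1)) → (x_2 → x_2) = 4/5 → 1 = 1
~~(x_1 → (x_1 → x_2)) → (((x_2 → x_1) → (x_2 ∨ x_1)) → (x_2 → x_2)) = 1 → 1 = 1
~(~~(x_1 → (x_1 → x_2)) → (((x_2 → x_1) → (x_2 ∨ x_1)) → (x_2 → x_2))) = ~1 = 0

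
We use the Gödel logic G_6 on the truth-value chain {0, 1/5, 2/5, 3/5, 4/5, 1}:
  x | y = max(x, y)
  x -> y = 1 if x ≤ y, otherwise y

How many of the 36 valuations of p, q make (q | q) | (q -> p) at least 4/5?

30

value 1: 26 assignments (counts)
value 4/5: 4 assignments (counts)
value 3/5: 3 assignments
value 2/5: 2 assignments
value 1/5: 1 assignment
So 30 of the 36 assignments meet the threshold.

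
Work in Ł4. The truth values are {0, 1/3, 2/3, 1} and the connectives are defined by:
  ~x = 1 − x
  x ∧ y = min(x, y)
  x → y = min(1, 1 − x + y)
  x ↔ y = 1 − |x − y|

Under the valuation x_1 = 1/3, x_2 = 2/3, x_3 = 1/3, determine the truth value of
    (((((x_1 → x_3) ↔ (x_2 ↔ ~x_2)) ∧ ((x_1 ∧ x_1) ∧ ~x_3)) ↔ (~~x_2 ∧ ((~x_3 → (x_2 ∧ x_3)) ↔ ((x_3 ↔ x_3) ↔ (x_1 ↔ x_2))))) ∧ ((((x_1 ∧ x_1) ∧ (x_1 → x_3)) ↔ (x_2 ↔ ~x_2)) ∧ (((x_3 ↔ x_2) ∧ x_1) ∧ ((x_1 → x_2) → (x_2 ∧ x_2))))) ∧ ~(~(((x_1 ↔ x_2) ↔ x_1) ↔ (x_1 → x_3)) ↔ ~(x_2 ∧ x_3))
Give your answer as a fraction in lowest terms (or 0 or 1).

1/3

x_1 → x_3 = 1/3 → 1/3 = 1
~x_2 = ~2/3 = 1/3
x_2 ↔ ~x_2 = 2/3 ↔ 1/3 = 2/3
(x_1 → x_3) ↔ (x_2 ↔ ~x_2) = 1 ↔ 2/3 = 2/3
x_1 ∧ x_1 = 1/3 ∧ 1/3 = 1/3
~x_3 = ~1/3 = 2/3
(x_1 ∧ x_1) ∧ ~x_3 = 1/3 ∧ 2/3 = 1/3
((x_1 → x_3) ↔ (x_2 ↔ ~x_2)) ∧ ((x_1 ∧ x_1) ∧ ~x_3) = 2/3 ∧ 1/3 = 1/3
~x_2 = ~2/3 = 1/3
~~x_2 = ~1/3 = 2/3
~x_3 = ~1/3 = 2/3
x_2 ∧ x_3 = 2/3 ∧ 1/3 = 1/3
~x_3 → (x_2 ∧ x_3) = 2/3 → 1/3 = 2/3
x_3 ↔ x_3 = 1/3 ↔ 1/3 = 1
x_1 ↔ x_2 = 1/3 ↔ 2/3 = 2/3
(x_3 ↔ x_3) ↔ (x_1 ↔ x_2) = 1 ↔ 2/3 = 2/3
(~x_3 → (x_2 ∧ x_3)) ↔ ((x_3 ↔ x_3) ↔ (x_1 ↔ x_2)) = 2/3 ↔ 2/3 = 1
~~x_2 ∧ ((~x_3 → (x_2 ∧ x_3)) ↔ ((x_3 ↔ x_3) ↔ (x_1 ↔ x_2))) = 2/3 ∧ 1 = 2/3
(((x_1 → x_3) ↔ (x_2 ↔ ~x_2)) ∧ ((x_1 ∧ x_1) ∧ ~x_3)) ↔ (~~x_2 ∧ ((~x_3 → (x_2 ∧ x_3)) ↔ ((x_3 ↔ x_3) ↔ (x_1 ↔ x_2)))) = 1/3 ↔ 2/3 = 2/3
x_1 ∧ x_1 = 1/3 ∧ 1/3 = 1/3
x_1 → x_3 = 1/3 → 1/3 = 1
(x_1 ∧ x_1) ∧ (x_1 → x_3) = 1/3 ∧ 1 = 1/3
~x_2 = ~2/3 = 1/3
x_2 ↔ ~x_2 = 2/3 ↔ 1/3 = 2/3
((x_1 ∧ x_1) ∧ (x_1 → x_3)) ↔ (x_2 ↔ ~x_2) = 1/3 ↔ 2/3 = 2/3
x_3 ↔ x_2 = 1/3 ↔ 2/3 = 2/3
(x_3 ↔ x_2) ∧ x_1 = 2/3 ∧ 1/3 = 1/3
x_1 → x_2 = 1/3 → 2/3 = 1
x_2 ∧ x_2 = 2/3 ∧ 2/3 = 2/3
(x_1 → x_2) → (x_2 ∧ x_2) = 1 → 2/3 = 2/3
((x_3 ↔ x_2) ∧ x_1) ∧ ((x_1 → x_2) → (x_2 ∧ x_2)) = 1/3 ∧ 2/3 = 1/3
(((x_1 ∧ x_1) ∧ (x_1 → x_3)) ↔ (x_2 ↔ ~x_2)) ∧ (((x_3 ↔ x_2) ∧ x_1) ∧ ((x_1 → x_2) → (x_2 ∧ x_2))) = 2/3 ∧ 1/3 = 1/3
((((x_1 → x_3) ↔ (x_2 ↔ ~x_2)) ∧ ((x_1 ∧ x_1) ∧ ~x_3)) ↔ (~~x_2 ∧ ((~x_3 → (x_2 ∧ x_3)) ↔ ((x_3 ↔ x_3) ↔ (x_1 ↔ x_2))))) ∧ ((((x_1 ∧ x_1) ∧ (x_1 → x_3)) ↔ (x_2 ↔ ~x_2)) ∧ (((x_3 ↔ x_2) ∧ x_1) ∧ ((x_1 → x_2) → (x_2 ∧ x_2)))) = 2/3 ∧ 1/3 = 1/3
x_1 ↔ x_2 = 1/3 ↔ 2/3 = 2/3
(x_1 ↔ x_2) ↔ x_1 = 2/3 ↔ 1/3 = 2/3
x_1 → x_3 = 1/3 → 1/3 = 1
((x_1 ↔ x_2) ↔ x_1) ↔ (x_1 → x_3) = 2/3 ↔ 1 = 2/3
~(((x_1 ↔ x_2) ↔ x_1) ↔ (x_1 → x_3)) = ~2/3 = 1/3
x_2 ∧ x_3 = 2/3 ∧ 1/3 = 1/3
~(x_2 ∧ x_3) = ~1/3 = 2/3
~(((x_1 ↔ x_2) ↔ x_1) ↔ (x_1 → x_3)) ↔ ~(x_2 ∧ x_3) = 1/3 ↔ 2/3 = 2/3
~(~(((x_1 ↔ x_2) ↔ x_1) ↔ (x_1 → x_3)) ↔ ~(x_2 ∧ x_3)) = ~2/3 = 1/3
(((((x_1 → x_3) ↔ (x_2 ↔ ~x_2)) ∧ ((x_1 ∧ x_1) ∧ ~x_3)) ↔ (~~x_2 ∧ ((~x_3 → (x_2 ∧ x_3)) ↔ ((x_3 ↔ x_3) ↔ (x_1 ↔ x_2))))) ∧ ((((x_1 ∧ x_1) ∧ (x_1 → x_3)) ↔ (x_2 ↔ ~x_2)) ∧ (((x_3 ↔ x_2) ∧ x_1) ∧ ((x_1 → x_2) → (x_2 ∧ x_2))))) ∧ ~(~(((x_1 ↔ x_2) ↔ x_1) ↔ (x_1 → x_3)) ↔ ~(x_2 ∧ x_3)) = 1/3 ∧ 1/3 = 1/3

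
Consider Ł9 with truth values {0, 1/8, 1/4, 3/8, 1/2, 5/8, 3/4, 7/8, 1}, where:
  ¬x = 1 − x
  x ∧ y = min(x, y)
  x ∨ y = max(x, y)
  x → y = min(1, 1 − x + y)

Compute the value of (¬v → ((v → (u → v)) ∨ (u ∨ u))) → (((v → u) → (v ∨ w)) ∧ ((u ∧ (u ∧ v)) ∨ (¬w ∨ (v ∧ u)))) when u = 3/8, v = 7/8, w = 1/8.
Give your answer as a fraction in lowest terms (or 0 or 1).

7/8

¬v = ¬7/8 = 1/8
u → v = 3/8 → 7/8 = 1
v → (u → v) = 7/8 → 1 = 1
u ∨ u = 3/8 ∨ 3/8 = 3/8
(v → (u → v)) ∨ (u ∨ u) = 1 ∨ 3/8 = 1
¬v → ((v → (u → v)) ∨ (u ∨ u)) = 1/8 → 1 = 1
v → u = 7/8 → 3/8 = 1/2
v ∨ w = 7/8 ∨ 1/8 = 7/8
(v → u) → (v ∨ w) = 1/2 → 7/8 = 1
u ∧ v = 3/8 ∧ 7/8 = 3/8
u ∧ (u ∧ v) = 3/8 ∧ 3/8 = 3/8
¬w = ¬1/8 = 7/8
v ∧ u = 7/8 ∧ 3/8 = 3/8
¬w ∨ (v ∧ u) = 7/8 ∨ 3/8 = 7/8
(u ∧ (u ∧ v)) ∨ (¬w ∨ (v ∧ u)) = 3/8 ∨ 7/8 = 7/8
((v → u) → (v ∨ w)) ∧ ((u ∧ (u ∧ v)) ∨ (¬w ∨ (v ∧ u))) = 1 ∧ 7/8 = 7/8
(¬v → ((v → (u → v)) ∨ (u ∨ u))) → (((v → u) → (v ∨ w)) ∧ ((u ∧ (u ∧ v)) ∨ (¬w ∨ (v ∧ u)))) = 1 → 7/8 = 7/8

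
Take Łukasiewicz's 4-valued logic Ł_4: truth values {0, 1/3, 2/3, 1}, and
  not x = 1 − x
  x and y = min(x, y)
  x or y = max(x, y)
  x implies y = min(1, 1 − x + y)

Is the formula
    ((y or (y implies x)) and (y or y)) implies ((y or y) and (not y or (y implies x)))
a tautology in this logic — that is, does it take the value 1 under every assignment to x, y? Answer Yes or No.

Counterexample: take x = 0, y = 2/3.
y implies x = 2/3 implies 0 = 1/3
y or (y implies x) = 2/3 or 1/3 = 2/3
y or y = 2/3 or 2/3 = 2/3
(y or (y implies x)) and (y or y) = 2/3 and 2/3 = 2/3
y or y = 2/3 or 2/3 = 2/3
not y = not 2/3 = 1/3
y implies x = 2/3 implies 0 = 1/3
not y or (y implies x) = 1/3 or 1/3 = 1/3
(y or y) and (not y or (y implies x)) = 2/3 and 1/3 = 1/3
((y or (y implies x)) and (y or y)) implies ((y or y) and (not y or (y implies x))) = 2/3 implies 1/3 = 2/3
This gives 2/3 ≠ 1.

No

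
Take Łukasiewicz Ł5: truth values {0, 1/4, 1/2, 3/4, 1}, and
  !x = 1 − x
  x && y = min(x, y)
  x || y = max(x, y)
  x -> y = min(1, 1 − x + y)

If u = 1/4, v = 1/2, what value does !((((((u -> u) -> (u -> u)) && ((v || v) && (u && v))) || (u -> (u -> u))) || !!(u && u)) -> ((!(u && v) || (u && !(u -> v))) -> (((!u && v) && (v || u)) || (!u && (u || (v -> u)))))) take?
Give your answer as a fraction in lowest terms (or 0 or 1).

u -> u = 1/4 -> 1/4 = 1
u -> u = 1/4 -> 1/4 = 1
(u -> u) -> (u -> u) = 1 -> 1 = 1
v || v = 1/2 || 1/2 = 1/2
u && v = 1/4 && 1/2 = 1/4
(v || v) && (u && v) = 1/2 && 1/4 = 1/4
((u -> u) -> (u -> u)) && ((v || v) && (u && v)) = 1 && 1/4 = 1/4
u -> u = 1/4 -> 1/4 = 1
u -> (u -> u) = 1/4 -> 1 = 1
(((u -> u) -> (u -> u)) && ((v || v) && (u && v))) || (u -> (u -> u)) = 1/4 || 1 = 1
u && u = 1/4 && 1/4 = 1/4
!(u && u) = !1/4 = 3/4
!!(u && u) = !3/4 = 1/4
((((u -> u) -> (u -> u)) && ((v || v) && (u && v))) || (u -> (u -> u))) || !!(u && u) = 1 || 1/4 = 1
u && v = 1/4 && 1/2 = 1/4
!(u && v) = !1/4 = 3/4
u -> v = 1/4 -> 1/2 = 1
!(u -> v) = !1 = 0
u && !(u -> v) = 1/4 && 0 = 0
!(u && v) || (u && !(u -> v)) = 3/4 || 0 = 3/4
!u = !1/4 = 3/4
!u && v = 3/4 && 1/2 = 1/2
v || u = 1/2 || 1/4 = 1/2
(!u && v) && (v || u) = 1/2 && 1/2 = 1/2
!u = !1/4 = 3/4
v -> u = 1/2 -> 1/4 = 3/4
u || (v -> u) = 1/4 || 3/4 = 3/4
!u && (u || (v -> u)) = 3/4 && 3/4 = 3/4
((!u && v) && (v || u)) || (!u && (u || (v -> u))) = 1/2 || 3/4 = 3/4
(!(u && v) || (u && !(u -> v))) -> (((!u && v) && (v || u)) || (!u && (u || (v -> u)))) = 3/4 -> 3/4 = 1
(((((u -> u) -> (u -> u)) && ((v || v) && (u && v))) || (u -> (u -> u))) || !!(u && u)) -> ((!(u && v) || (u && !(u -> v))) -> (((!u && v) && (v || u)) || (!u && (u || (v -> u))))) = 1 -> 1 = 1
!((((((u -> u) -> (u -> u)) && ((v || v) && (u && v))) || (u -> (u -> u))) || !!(u && u)) -> ((!(u && v) || (u && !(u -> v))) -> (((!u && v) && (v || u)) || (!u && (u || (v -> u)))))) = !1 = 0

0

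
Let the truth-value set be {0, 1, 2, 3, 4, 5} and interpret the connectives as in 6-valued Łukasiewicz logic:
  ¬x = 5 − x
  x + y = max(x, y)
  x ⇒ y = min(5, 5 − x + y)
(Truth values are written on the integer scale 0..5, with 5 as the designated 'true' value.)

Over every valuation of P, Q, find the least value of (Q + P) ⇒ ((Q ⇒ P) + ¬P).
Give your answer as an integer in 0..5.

3

Take P = 2, Q = 5:
Q + P = 5 + 2 = 5
Q ⇒ P = 5 ⇒ 2 = 2
¬P = ¬2 = 3
(Q ⇒ P) + ¬P = 2 + 3 = 3
(Q + P) ⇒ ((Q ⇒ P) + ¬P) = 5 ⇒ 3 = 3
No assignment yields a value below 3, so this is the minimum.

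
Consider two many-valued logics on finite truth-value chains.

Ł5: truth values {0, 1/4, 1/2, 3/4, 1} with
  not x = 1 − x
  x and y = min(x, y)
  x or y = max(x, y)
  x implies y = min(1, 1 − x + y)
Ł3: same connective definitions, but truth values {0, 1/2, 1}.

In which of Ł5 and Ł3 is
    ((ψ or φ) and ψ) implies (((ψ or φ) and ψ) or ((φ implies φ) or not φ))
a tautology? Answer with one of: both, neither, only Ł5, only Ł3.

both

In Ł5: every assignment gives 1 — tautology.
In Ł3: every assignment gives 1 — tautology.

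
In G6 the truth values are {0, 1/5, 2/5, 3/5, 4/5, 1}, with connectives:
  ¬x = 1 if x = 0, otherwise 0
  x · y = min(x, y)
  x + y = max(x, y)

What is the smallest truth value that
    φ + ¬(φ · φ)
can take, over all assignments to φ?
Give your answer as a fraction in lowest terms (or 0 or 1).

Take φ = 1/5:
φ · φ = 1/5 · 1/5 = 1/5
¬(φ · φ) = ¬1/5 = 0
φ + ¬(φ · φ) = 1/5 + 0 = 1/5
No assignment yields a value below 1/5, so this is the minimum.

1/5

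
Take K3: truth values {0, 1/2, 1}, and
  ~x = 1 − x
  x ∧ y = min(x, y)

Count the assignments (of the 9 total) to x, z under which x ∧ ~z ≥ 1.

x = 0, z = 0 ↦ 0  <
x = 0, z = 1/2 ↦ 0  <
x = 0, z = 1 ↦ 0  <
x = 1/2, z = 0 ↦ 1/2  <
x = 1/2, z = 1/2 ↦ 1/2  <
x = 1/2, z = 1 ↦ 0  <
x = 1, z = 0 ↦ 1  ≥
x = 1, z = 1/2 ↦ 1/2  <
x = 1, z = 1 ↦ 0  <
So 1 of the 9 assignments meets the threshold.

1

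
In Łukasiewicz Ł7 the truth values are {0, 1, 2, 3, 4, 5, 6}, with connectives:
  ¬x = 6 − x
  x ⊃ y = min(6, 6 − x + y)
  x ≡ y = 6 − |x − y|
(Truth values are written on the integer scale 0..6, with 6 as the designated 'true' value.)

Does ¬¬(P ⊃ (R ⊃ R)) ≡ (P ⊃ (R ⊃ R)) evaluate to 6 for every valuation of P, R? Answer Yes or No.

Yes

At P = 6, R = 4, for instance:
R ⊃ R = 4 ⊃ 4 = 6
P ⊃ (R ⊃ R) = 6 ⊃ 6 = 6
¬(P ⊃ (R ⊃ R)) = ¬6 = 0
¬¬(P ⊃ (R ⊃ R)) = ¬0 = 6
¬¬(P ⊃ (R ⊃ R)) ≡ (P ⊃ (R ⊃ R)) = 6 ≡ 6 = 6
and checking the remaining 48 assignments likewise gives ≥ 6 in every case.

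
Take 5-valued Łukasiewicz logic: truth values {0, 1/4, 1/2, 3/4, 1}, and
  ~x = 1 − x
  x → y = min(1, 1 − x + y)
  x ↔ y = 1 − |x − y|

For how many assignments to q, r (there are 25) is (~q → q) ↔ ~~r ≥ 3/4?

value 1: 5 assignments (counts)
value 3/4: 6 assignments (counts)
value 1/2: 6 assignments
value 1/4: 4 assignments
value 0: 4 assignments
So 11 of the 25 assignments meet the threshold.

11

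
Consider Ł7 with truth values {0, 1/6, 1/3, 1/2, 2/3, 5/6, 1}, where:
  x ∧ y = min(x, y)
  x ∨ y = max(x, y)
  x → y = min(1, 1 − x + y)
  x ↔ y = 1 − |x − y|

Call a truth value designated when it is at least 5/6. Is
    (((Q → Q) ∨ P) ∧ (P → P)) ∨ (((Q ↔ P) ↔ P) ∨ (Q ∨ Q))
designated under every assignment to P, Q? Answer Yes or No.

At P = 1/2, Q = 1, for instance:
Q → Q = 1 → 1 = 1
(Q → Q) ∨ P = 1 ∨ 1/2 = 1
P → P = 1/2 → 1/2 = 1
((Q → Q) ∨ P) ∧ (P → P) = 1 ∧ 1 = 1
Q ↔ P = 1 ↔ 1/2 = 1/2
(Q ↔ P) ↔ P = 1/2 ↔ 1/2 = 1
Q ∨ Q = 1 ∨ 1 = 1
((Q ↔ P) ↔ P) ∨ (Q ∨ Q) = 1 ∨ 1 = 1
(((Q → Q) ∨ P) ∧ (P → P)) ∨ (((Q ↔ P) ↔ P) ∨ (Q ∨ Q)) = 1 ∨ 1 = 1
and checking the remaining 48 assignments likewise gives ≥ 5/6 in every case.

Yes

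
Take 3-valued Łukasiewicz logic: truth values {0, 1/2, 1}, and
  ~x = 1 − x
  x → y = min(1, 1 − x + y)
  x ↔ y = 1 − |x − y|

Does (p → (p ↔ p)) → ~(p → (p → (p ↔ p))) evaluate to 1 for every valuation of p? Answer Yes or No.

No

Counterexample: take p = 0.
p ↔ p = 0 ↔ 0 = 1
p → (p ↔ p) = 0 → 1 = 1
p → (p → (p ↔ p)) = 0 → 1 = 1
~(p → (p → (p ↔ p))) = ~1 = 0
(p → (p ↔ p)) → ~(p → (p → (p ↔ p))) = 1 → 0 = 0
This gives 0 ≠ 1.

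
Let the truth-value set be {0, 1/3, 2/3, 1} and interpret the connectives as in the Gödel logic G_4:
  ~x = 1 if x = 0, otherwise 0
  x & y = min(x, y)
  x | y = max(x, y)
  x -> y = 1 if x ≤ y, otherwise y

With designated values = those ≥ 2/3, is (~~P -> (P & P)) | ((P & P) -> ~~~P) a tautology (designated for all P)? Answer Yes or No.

Counterexample: take P = 1/3.
~P = ~1/3 = 0
~~P = ~0 = 1
P & P = 1/3 & 1/3 = 1/3
~~P -> (P & P) = 1 -> 1/3 = 1/3
P & P = 1/3 & 1/3 = 1/3
~P = ~1/3 = 0
~~P = ~0 = 1
~~~P = ~1 = 0
(P & P) -> ~~~P = 1/3 -> 0 = 0
(~~P -> (P & P)) | ((P & P) -> ~~~P) = 1/3 | 0 = 1/3
This gives 1/3, which is below 2/3.

No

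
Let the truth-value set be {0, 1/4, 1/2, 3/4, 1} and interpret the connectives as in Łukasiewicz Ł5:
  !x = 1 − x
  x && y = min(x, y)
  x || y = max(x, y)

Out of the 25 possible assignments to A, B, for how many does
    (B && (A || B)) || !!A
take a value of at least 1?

9

value 1: 9 assignments (counts)
value 3/4: 7 assignments
value 1/2: 5 assignments
value 1/4: 3 assignments
value 0: 1 assignment
So 9 of the 25 assignments meet the threshold.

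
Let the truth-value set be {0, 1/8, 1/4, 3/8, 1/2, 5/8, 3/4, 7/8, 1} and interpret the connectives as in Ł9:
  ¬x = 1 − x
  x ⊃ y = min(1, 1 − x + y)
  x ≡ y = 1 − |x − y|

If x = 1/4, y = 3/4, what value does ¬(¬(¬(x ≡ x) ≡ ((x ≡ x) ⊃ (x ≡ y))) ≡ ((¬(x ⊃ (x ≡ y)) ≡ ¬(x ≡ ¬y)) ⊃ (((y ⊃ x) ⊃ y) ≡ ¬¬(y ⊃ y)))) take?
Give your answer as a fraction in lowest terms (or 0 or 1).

x ≡ x = 1/4 ≡ 1/4 = 1
¬(x ≡ x) = ¬1 = 0
x ≡ x = 1/4 ≡ 1/4 = 1
x ≡ y = 1/4 ≡ 3/4 = 1/2
(x ≡ x) ⊃ (x ≡ y) = 1 ⊃ 1/2 = 1/2
¬(x ≡ x) ≡ ((x ≡ x) ⊃ (x ≡ y)) = 0 ≡ 1/2 = 1/2
¬(¬(x ≡ x) ≡ ((x ≡ x) ⊃ (x ≡ y))) = ¬1/2 = 1/2
x ≡ y = 1/4 ≡ 3/4 = 1/2
x ⊃ (x ≡ y) = 1/4 ⊃ 1/2 = 1
¬(x ⊃ (x ≡ y)) = ¬1 = 0
¬y = ¬3/4 = 1/4
x ≡ ¬y = 1/4 ≡ 1/4 = 1
¬(x ≡ ¬y) = ¬1 = 0
¬(x ⊃ (x ≡ y)) ≡ ¬(x ≡ ¬y) = 0 ≡ 0 = 1
y ⊃ x = 3/4 ⊃ 1/4 = 1/2
(y ⊃ x) ⊃ y = 1/2 ⊃ 3/4 = 1
y ⊃ y = 3/4 ⊃ 3/4 = 1
¬(y ⊃ y) = ¬1 = 0
¬¬(y ⊃ y) = ¬0 = 1
((y ⊃ x) ⊃ y) ≡ ¬¬(y ⊃ y) = 1 ≡ 1 = 1
(¬(x ⊃ (x ≡ y)) ≡ ¬(x ≡ ¬y)) ⊃ (((y ⊃ x) ⊃ y) ≡ ¬¬(y ⊃ y)) = 1 ⊃ 1 = 1
¬(¬(x ≡ x) ≡ ((x ≡ x) ⊃ (x ≡ y))) ≡ ((¬(x ⊃ (x ≡ y)) ≡ ¬(x ≡ ¬y)) ⊃ (((y ⊃ x) ⊃ y) ≡ ¬¬(y ⊃ y))) = 1/2 ≡ 1 = 1/2
¬(¬(¬(x ≡ x) ≡ ((x ≡ x) ⊃ (x ≡ y))) ≡ ((¬(x ⊃ (x ≡ y)) ≡ ¬(x ≡ ¬y)) ⊃ (((y ⊃ x) ⊃ y) ≡ ¬¬(y ⊃ y)))) = ¬1/2 = 1/2

1/2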